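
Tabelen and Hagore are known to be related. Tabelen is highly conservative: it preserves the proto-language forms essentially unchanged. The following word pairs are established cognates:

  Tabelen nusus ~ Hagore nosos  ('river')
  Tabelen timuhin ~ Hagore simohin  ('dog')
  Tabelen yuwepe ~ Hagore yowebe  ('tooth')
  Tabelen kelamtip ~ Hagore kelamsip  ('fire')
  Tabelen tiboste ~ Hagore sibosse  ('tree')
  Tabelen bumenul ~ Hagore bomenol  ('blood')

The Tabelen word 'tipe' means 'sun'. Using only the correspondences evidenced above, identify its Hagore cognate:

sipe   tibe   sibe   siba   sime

sibe

timuhin ~ simohin, tiboste ~ sibosse — Tabelen t corresponds to Hagore s word-initially before a front vowel.
yuwepe ~ yowebe — Tabelen p corresponds to Hagore b between vowels (before a front vowel).
Applying these to Tabelen 'tipe':
  tipe → sipe   (t→s word-initially before a front vowel)
  sipe → sibe   (p→b between vowels (before a front vowel))
So the Hagore cognate is 'sibe'.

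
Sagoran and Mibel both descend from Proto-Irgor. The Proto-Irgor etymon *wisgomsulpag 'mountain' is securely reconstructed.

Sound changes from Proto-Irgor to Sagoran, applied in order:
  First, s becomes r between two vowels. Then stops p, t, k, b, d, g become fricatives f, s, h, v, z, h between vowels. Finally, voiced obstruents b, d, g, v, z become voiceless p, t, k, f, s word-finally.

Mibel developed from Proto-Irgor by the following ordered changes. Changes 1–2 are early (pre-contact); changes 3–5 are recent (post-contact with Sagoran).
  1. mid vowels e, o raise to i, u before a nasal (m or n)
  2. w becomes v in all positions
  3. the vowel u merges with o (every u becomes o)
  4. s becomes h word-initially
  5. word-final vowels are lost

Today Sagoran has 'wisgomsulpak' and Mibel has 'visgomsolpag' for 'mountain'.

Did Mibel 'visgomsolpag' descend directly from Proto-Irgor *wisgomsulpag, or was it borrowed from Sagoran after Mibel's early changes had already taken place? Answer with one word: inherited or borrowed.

inherited

If inherited, *wisgomsulpag would pass through all of Mibel's changes:
Mibel: *wisgomsulpag
  wisgomsulpag → wisgumsulpag   [pre-nasal raising]
  wisgumsulpag → visgumsulpag   [unconditioned shift]
  visgumsulpag → visgomsolpag   [vowel merger]
  visgomsolpag (rule 4 does not apply)
  visgomsolpag (rule 5 does not apply)
  giving Mibel visgomsolpag.
If borrowed from Sagoran 'wisgomsulpak' after the early changes, it would undergo only the recent ones:
  rule 3 (vowel merger): wisgomsulpak → wisgomsolpak
  rule 4 (debuccalisation): no change (wisgomsolpak)
  rule 5 (apocope): no change (wisgomsolpak)
  ⇒ as a loan: wisgomsolpak
Mibel 'visgomsolpag' matches the inherited outcome exactly, so it is an inherited cognate, not a loan.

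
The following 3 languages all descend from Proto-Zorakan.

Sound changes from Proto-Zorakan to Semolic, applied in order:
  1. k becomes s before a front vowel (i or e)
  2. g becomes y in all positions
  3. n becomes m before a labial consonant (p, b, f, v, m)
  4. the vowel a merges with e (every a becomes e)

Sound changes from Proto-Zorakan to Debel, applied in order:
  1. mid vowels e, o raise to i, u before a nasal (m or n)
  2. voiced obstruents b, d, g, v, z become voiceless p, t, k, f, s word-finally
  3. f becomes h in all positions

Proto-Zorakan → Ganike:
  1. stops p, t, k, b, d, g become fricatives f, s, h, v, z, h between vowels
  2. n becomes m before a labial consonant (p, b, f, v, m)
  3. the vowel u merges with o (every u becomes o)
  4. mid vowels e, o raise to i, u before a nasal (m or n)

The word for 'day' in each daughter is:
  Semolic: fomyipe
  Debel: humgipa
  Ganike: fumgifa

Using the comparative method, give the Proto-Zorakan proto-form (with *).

Position 7: Semolic has e, Debel has a, Ganike has a. Debel preserves a here (none of its changes turn any other segment into a), so the proto-segment is *a.
Position 4: Semolic has y, Debel has g, Ganike has g. Debel preserves g here (none of its changes turn any other segment into g), so the proto-segment is *g.
Verify the candidate proto-form against each daughter:
Semolic: *fomgipa > fomyipa > fomyipe  (by unconditioned shift, vowel merger)
Debel: start from *fomgipa.
  rule 1 (pre-nasal raising): fomgipa → fumgipa
  rule 2: no change — fumgipa
  rule 3 (unconditioned shift): fumgipa → humgipa
  ⇒ Debel humgipa
Ganike: start from *fomgipa.
  rule 1 (intervocalic lenition): fomgipa → fomgifa
  rule 2: no change — fomgifa
  rule 3: no change — fomgifa
  rule 4 (pre-nasal raising): fomgifa → fumgifa
  ⇒ Ganike fumgifa
No other proto-form is consistent with every reflex, so the reconstruction is *fomgipa.

*fomgipa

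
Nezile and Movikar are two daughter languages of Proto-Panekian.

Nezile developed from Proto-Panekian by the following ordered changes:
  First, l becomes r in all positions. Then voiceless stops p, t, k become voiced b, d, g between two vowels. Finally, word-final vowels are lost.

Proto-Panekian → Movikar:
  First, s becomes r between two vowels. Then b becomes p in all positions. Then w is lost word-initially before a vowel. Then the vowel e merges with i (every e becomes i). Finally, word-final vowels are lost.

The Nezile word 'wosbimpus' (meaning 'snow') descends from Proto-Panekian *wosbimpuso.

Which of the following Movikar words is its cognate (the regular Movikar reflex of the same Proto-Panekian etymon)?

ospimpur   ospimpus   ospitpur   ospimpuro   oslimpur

Movikar: start from *wosbimpuso.
  rule 1 (rhotacism): wosbimpuso → wosbimpuro
  rule 2 (unconditioned shift): wosbimpuro → wospimpuro
  rule 3 (glide loss): wospimpuro → ospimpuro
  rule 4: no change — ospimpuro
  rule 5 (apocope): ospimpuro → ospimpur
  ⇒ Movikar ospimpur
Only 'ospimpur' matches the regular Movikar development of *wosbimpuso.

ospimpur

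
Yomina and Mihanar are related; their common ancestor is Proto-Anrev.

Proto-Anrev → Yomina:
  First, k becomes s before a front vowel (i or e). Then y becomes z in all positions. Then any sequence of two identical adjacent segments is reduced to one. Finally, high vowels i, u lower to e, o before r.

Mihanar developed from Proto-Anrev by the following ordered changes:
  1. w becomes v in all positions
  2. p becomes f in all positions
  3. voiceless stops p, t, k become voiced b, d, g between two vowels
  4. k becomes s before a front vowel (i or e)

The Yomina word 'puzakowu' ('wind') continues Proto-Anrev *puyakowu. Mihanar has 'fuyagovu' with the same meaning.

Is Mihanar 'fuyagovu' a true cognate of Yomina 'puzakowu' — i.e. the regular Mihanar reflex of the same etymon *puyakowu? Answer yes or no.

yes

Derive the expected Mihanar reflex of *puyakowu:
Mihanar: *puyakowu > puyakovu > fuyakovu > fuyagovu  (by unconditioned shift, unconditioned shift, intervocalic voicing)
Mihanar 'fuyagovu' matches the regular reflex exactly, so the pair is cognate.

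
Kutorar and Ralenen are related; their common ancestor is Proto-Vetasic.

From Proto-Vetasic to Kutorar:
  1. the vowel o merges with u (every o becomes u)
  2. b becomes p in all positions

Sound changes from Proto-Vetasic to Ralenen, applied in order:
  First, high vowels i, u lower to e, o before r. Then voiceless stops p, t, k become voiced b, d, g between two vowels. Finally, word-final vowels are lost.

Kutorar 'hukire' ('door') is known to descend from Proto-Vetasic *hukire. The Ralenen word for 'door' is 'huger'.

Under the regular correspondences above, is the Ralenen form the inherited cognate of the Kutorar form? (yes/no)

Derive the expected Ralenen reflex of *hukire:
Ralenen: *hukire > hukere > hugere > huger  (by pre-rhotic lowering, intervocalic voicing, apocope)
Ralenen 'huger' matches the regular reflex exactly, so the pair is cognate.

yes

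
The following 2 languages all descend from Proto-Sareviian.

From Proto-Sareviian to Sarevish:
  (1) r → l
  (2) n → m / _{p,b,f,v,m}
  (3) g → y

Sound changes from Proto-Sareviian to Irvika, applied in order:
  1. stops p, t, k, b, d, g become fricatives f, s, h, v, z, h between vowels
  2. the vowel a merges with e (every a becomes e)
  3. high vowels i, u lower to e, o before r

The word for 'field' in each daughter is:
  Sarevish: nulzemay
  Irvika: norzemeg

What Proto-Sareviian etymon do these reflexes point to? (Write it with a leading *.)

*nurzemag

Position 2: Sarevish has u, Irvika has o. Sarevish preserves u here (none of its changes turn any other segment into u), so the proto-segment is *u.
Position 7: Sarevish has a, Irvika has e. Sarevish preserves a here (none of its changes turn any other segment into a), so the proto-segment is *a.
Position 8: Sarevish has y, Irvika has g. Irvika preserves g here (none of its changes turn any other segment into g), so the proto-segment is *g.
This points to *nurzemag. Verify forward in each daughter:
Sarevish: *nurzemag
  nurzemag → nulzemag   [unconditioned shift]
  nulzemag (rule 2 does not apply)
  nulzemag → nulzemay   [unconditioned shift]
  giving Sarevish nulzemay.
Irvika: *nurzemag > nurzemeg > norzemeg  (by vowel merger, pre-rhotic lowering)
Only *nurzemag yields all of Sarevish nulzemay, Irvika norzemeg.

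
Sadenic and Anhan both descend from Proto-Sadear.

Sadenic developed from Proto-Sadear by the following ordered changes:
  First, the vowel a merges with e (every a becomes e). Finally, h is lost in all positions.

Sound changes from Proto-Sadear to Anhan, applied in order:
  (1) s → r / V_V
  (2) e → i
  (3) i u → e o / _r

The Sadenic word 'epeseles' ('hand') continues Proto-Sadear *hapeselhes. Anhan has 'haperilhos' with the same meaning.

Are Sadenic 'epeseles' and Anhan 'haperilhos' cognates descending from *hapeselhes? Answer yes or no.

no

Derive the expected Anhan reflex of *hapeselhes:
Anhan: *hapeselhes
  hapeselhes → haperelhes   [rhotacism]
  haperelhes → hapirilhis   [vowel merger]
  hapirilhis → haperilhis   [pre-rhotic lowering]
  giving Anhan haperilhis.
The regular Anhan reflex would be 'haperilhis', but the attested form is 'haperilhos'. The correspondence is irregular, so they are not cognates (the Anhan form has a different source).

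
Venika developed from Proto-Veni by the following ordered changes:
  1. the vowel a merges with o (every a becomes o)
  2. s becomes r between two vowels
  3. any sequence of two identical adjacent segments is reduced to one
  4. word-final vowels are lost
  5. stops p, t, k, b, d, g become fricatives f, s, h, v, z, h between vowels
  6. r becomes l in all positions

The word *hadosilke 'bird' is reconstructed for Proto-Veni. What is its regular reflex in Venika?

hozolilk

Venika: *hadosilke
  hadosilke → hodosilke   [vowel merger]
  hodosilke → hodorilke   [rhotacism]
  hodorilke (rule 3 does not apply)
  hodorilke → hodorilk   [apocope]
  hodorilk → hozorilk   [intervocalic lenition]
  hozorilk → hozolilk   [unconditioned shift]
  giving Venika hozolilk.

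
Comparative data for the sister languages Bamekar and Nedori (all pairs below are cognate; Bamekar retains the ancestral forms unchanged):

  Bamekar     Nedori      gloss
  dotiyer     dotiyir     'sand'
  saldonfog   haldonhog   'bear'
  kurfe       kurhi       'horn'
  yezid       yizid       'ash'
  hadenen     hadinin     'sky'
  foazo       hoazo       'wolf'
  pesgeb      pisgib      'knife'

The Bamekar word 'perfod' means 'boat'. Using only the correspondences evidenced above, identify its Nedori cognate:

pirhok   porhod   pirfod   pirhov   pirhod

dotiyer ~ dotiyir — Bamekar e corresponds to Nedori i after a consonant, before r.
saldonfog ~ haldonhog — Bamekar f corresponds to Nedori h after a consonant, before a back vowel.
Applying these to Bamekar 'perfod':
  perfod → pirfod   (e→i after a consonant, before r)
  pirfod → pirhod   (f→h after a consonant, before a back vowel)
So the Nedori cognate is 'pirhod'.

pirhod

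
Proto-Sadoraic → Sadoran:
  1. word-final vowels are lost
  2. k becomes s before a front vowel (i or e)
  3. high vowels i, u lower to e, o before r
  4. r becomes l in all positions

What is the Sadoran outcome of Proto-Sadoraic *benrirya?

Sadoran: *benrirya
  benrirya → benriry   [apocope]
  benriry (rule 2 does not apply)
  benriry → benrery   [pre-rhotic lowering]
  benrery → benlely   [unconditioned shift]
  giving Sadoran benlely.

benlely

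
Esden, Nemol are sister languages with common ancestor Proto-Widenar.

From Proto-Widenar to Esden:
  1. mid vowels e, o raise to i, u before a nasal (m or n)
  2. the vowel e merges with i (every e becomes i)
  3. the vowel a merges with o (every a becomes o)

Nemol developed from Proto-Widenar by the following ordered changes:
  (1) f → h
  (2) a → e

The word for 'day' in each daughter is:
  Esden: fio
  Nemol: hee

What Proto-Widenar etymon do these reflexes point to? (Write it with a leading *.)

*fea

Position 3: Esden has o, Nemol has e. Taking the neighbouring segments as reconstructed: Esden o could go back to *a or *o; Nemol e could go back to *a or *e — the one source consistent with every daughter is *a.
Position 2: Esden has i, Nemol has e. Taking the neighbouring segments as reconstructed: Esden i could go back to *e or *i; Nemol e could go back to *a or *e — the one source consistent with every daughter is *e.
Verify the candidate proto-form against each daughter:
Esden: *fea > fia > fio  (by vowel merger, vowel merger)
Nemol: *fea
  fea → hea   [unconditioned shift]
  hea → hee   [vowel merger]
  giving Nemol hee.
Only *fea yields all of Esden fio, Nemol hee.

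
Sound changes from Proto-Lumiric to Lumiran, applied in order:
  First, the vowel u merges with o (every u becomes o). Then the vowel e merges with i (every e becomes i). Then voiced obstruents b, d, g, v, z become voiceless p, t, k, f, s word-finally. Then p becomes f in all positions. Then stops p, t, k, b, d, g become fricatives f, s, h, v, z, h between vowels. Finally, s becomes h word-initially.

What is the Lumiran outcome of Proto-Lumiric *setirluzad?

Lumiran: *setirluzad > setirlozad > sitirlozad > sitirlozat > sisirlozat > hisirlozat  (by vowel merger, vowel merger, final devoicing, intervocalic lenition, debuccalisation)

hisirlozat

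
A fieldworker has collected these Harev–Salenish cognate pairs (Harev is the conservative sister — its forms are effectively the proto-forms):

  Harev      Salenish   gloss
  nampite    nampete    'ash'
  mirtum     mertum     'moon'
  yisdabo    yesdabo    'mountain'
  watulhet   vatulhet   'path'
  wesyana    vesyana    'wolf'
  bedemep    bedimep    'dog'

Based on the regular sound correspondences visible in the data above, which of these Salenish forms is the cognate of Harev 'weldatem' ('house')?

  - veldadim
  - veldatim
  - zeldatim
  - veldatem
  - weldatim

wesyana ~ vesyana — Harev w corresponds to Salenish v word-initially before a front vowel.
bedemep ~ bedimep — Harev e corresponds to Salenish i after a consonant, before a nasal.
Applying these to Harev 'weldatem':
  weldatem → veldatem   (w→v word-initially before a front vowel)
  veldatem → veldatim   (e→i after a consonant, before a nasal)
So the Salenish cognate is 'veldatim'.

veldatim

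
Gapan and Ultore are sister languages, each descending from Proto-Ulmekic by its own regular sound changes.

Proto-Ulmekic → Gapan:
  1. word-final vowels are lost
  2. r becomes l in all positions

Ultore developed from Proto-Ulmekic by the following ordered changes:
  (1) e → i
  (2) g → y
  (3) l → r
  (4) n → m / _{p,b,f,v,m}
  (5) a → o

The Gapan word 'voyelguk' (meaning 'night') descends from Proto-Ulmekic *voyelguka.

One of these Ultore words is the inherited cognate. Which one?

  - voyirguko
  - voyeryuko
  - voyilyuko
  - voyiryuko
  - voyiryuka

voyiryuko

Ultore: start from *voyelguka.
  rule 1 (vowel merger): voyelguka → voyilguka
  rule 2 (unconditioned shift): voyilguka → voyilyuka
  rule 3 (unconditioned shift): voyilyuka → voyiryuka
  rule 4: no change — voyiryuka
  rule 5 (vowel merger): voyiryuka → voyiryuko
  ⇒ Ultore voyiryuko
The other candidates each miss or misapply at least one Ultore change.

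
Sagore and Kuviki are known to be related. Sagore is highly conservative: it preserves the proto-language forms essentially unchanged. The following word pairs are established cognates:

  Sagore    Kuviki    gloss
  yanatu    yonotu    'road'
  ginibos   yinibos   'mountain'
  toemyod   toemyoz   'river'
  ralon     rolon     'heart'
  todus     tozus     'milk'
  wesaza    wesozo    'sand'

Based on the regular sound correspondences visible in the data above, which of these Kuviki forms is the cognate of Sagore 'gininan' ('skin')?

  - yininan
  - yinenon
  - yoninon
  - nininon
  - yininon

ginibos ~ yinibos — Sagore g corresponds to Kuviki y word-initially before a front vowel.
yanatu ~ yonotu — Sagore a corresponds to Kuviki o after a consonant, before a nasal.
Applying these to Sagore 'gininan':
  gininan → yininan   (g→y word-initially before a front vowel)
  yininan → yininon   (a→o after a consonant, before a nasal)
So the Kuviki cognate is 'yininon'.

yininon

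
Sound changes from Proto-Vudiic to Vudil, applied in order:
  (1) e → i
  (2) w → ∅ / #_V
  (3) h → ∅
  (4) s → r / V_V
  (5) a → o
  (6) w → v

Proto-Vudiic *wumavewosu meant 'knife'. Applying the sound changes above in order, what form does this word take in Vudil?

umovivoru

Vudil: *wumavewosu > wumaviwosu > umaviwosu > umaviworu > umoviworu > umovivoru  (by vowel merger, glide loss, rhotacism, vowel merger, unconditioned shift)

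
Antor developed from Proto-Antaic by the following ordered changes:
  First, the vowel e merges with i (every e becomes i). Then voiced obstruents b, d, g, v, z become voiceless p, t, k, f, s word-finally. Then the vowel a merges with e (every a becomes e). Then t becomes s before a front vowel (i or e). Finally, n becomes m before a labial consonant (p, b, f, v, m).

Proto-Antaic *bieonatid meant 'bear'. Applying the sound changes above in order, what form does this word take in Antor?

Antor: start from *bieonatid.
  rule 1 (vowel merger): bieonatid → biionatid
  rule 2 (final devoicing): biionatid → biionatit
  rule 3 (vowel merger): biionatit → biionetit
  rule 4 (palatalisation): biionetit → biionesit
  rule 5: no change — biionesit
  ⇒ Antor biionesit

biionesit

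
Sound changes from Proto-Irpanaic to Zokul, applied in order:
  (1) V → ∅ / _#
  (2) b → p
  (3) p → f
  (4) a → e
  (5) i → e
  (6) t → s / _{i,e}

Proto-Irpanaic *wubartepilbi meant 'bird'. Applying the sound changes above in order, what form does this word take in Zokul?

wufersefelf

Zokul: *wubartepilbi > wubartepilb > wupartepilp > wufartefilf > wufertefilf > wufertefelf > wufersefelf  (by apocope, unconditioned shift, unconditioned shift, vowel merger, vowel merger, palatalisation)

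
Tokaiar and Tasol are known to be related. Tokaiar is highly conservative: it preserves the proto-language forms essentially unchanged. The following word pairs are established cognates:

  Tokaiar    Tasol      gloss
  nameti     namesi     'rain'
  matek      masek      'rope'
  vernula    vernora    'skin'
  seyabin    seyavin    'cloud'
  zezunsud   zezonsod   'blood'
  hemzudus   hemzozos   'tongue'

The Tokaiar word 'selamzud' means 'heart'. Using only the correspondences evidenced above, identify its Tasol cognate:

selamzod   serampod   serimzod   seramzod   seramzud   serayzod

vernula ~ vernora — Tokaiar l corresponds to Tasol r between vowels (before a back vowel).
vernula ~ vernora, zezunsud ~ zezonsod — Tokaiar u corresponds to Tasol o after a consonant, before a consonant other than r, m, n, p, b, f, v.
Applying these to Tokaiar 'selamzud':
  selamzud → seramzud   (l→r between vowels (before a back vowel))
  seramzud → seramzod   (u→o after a consonant, before a consonant other than r, m, n, p, b, f, v)
So the Tasol cognate is 'seramzod'.

seramzod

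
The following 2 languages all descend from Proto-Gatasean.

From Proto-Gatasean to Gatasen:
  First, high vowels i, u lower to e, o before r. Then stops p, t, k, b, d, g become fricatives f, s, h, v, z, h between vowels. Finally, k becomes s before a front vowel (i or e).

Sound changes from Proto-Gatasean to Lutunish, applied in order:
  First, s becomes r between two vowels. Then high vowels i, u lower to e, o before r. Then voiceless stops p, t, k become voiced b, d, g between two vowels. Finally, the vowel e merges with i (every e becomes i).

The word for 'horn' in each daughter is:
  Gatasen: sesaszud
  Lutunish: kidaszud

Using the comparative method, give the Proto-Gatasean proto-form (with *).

*ketaszud

Position 1: Gatasen has s, Lutunish has k. Lutunish preserves k here (none of its changes turn any other segment into k), so the proto-segment is *k.
Position 2: Gatasen has e, Lutunish has i. Taking the neighbouring segments as reconstructed: Gatasen e can only go back to *e; Lutunish i could go back to *e or *i — the one source consistent with every daughter is *e.
Verify the candidate proto-form against each daughter:
Gatasen: *ketaszud
  ketaszud (rule 1 does not apply)
  ketaszud → kesaszud   [intervocalic lenition]
  kesaszud → sesaszud   [palatalisation]
  giving Gatasen sesaszud.
Lutunish: start from *ketaszud.
  rule 1: no change — ketaszud
  rule 2: no change — ketaszud
  rule 3 (intervocalic voicing): ketaszud → kedaszud
  rule 4 (vowel merger): kedaszud → kidaszud
  ⇒ Lutunish kidaszud
Only *ketaszud yields all of Gatasen sesaszud, Lutunish kidaszud.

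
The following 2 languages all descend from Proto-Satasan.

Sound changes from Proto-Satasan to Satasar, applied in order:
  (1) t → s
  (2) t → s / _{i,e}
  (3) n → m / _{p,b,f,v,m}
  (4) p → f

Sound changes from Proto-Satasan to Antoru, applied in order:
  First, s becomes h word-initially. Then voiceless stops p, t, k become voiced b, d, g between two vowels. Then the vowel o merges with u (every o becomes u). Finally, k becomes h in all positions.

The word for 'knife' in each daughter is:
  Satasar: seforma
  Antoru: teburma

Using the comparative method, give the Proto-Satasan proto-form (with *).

*teporma

Position 1: Satasar has s, Antoru has t. Antoru preserves t here (none of its changes turn any other segment into t), so the proto-segment is *t.
Position 3: Satasar has f, Antoru has b. Taking the neighbouring segments as reconstructed: Satasar f could go back to *p or *f; Antoru b could go back to *p or *b — the one source consistent with every daughter is *p.
Position 4: Satasar has o, Antoru has u. Satasar preserves o here (none of its changes turn any other segment into o), so the proto-segment is *o.
Continuing position by position gives *teporma; check it forward:
Satasar: *teporma > seporma > seforma  (by unconditioned shift, unconditioned shift)
Antoru: start from *teporma.
  rule 1: no change — teporma
  rule 2 (intervocalic voicing): teporma → teborma
  rule 3 (vowel merger): teborma → teburma
  rule 4: no change — teburma
  ⇒ Antoru teburma
Only *teporma yields all of Satasar seforma, Antoru teburma.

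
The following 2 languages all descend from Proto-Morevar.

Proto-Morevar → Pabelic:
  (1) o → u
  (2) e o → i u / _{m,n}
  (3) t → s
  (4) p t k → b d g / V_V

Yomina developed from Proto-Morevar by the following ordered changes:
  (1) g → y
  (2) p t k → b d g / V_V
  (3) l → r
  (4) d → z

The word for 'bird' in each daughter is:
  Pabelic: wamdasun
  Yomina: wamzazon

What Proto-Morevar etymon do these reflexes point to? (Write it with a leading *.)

Position 7: Pabelic has u, Yomina has o. Yomina preserves o here (none of its changes turn any other segment into o), so the proto-segment is *o.
Position 4: Pabelic has d, Yomina has z. Pabelic preserves d here (none of its changes turn any other segment into d), so the proto-segment is *d.
Position 6: Pabelic has s, Yomina has z. Taking the neighbouring segments as reconstructed: Pabelic s could go back to *t or *s; Yomina z could go back to *t or *d or *z — the one source consistent with every daughter is *t.
Verify the candidate proto-form against each daughter:
Pabelic: *wamdaton
  wamdaton → wamdatun   [vowel merger]
  wamdatun (rule 2 does not apply)
  wamdatun → wamdasun   [unconditioned shift]
  wamdasun (rule 4 does not apply)
  giving Pabelic wamdasun.
Yomina: *wamdaton > wamdadon > wamzazon  (by intervocalic voicing, unconditioned shift)
*wamdaton is the unique common source.

*wamdaton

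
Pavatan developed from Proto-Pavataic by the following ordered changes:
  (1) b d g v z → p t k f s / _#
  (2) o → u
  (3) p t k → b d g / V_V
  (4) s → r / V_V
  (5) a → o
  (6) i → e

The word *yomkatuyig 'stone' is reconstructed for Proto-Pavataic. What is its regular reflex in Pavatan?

yumkoduyek

Pavatan: *yomkatuyig > yomkatuyik > yumkatuyik > yumkaduyik > yumkoduyik > yumkoduyek  (by final devoicing, vowel merger, intervocalic voicing, vowel merger, vowel merger)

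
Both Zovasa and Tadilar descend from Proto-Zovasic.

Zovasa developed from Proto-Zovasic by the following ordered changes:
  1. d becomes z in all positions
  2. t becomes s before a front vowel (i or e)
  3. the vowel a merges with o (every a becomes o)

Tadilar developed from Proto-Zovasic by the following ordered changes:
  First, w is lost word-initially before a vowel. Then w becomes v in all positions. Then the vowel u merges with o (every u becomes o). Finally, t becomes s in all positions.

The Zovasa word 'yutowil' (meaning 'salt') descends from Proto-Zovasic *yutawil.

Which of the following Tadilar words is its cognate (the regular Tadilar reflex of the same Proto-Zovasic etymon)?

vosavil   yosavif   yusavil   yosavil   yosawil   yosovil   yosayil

Tadilar: start from *yutawil.
  rule 1: no change — yutawil
  rule 2 (unconditioned shift): yutawil → yutavil
  rule 3 (vowel merger): yutavil → yotavil
  rule 4 (unconditioned shift): yotavil → yosavil
  ⇒ Tadilar yosavil
Among the options, 'yosavil' alone shows every Tadilar change applied in order.

yosavil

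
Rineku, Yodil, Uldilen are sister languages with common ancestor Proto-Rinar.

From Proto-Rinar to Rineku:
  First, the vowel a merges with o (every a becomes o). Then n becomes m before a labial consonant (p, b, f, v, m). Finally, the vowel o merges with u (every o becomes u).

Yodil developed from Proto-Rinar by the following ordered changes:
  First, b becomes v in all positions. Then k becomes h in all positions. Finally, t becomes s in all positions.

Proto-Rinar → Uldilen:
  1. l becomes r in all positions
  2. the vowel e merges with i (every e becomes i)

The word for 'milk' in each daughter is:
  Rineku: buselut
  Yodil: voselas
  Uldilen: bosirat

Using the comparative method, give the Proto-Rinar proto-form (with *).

Position 4: Rineku has e, Yodil has e, Uldilen has i. Rineku preserves e here (none of its changes turn any other segment into e), so the proto-segment is *e.
Position 6: Rineku has u, Yodil has a, Uldilen has a. Yodil preserves a here (none of its changes turn any other segment into a), so the proto-segment is *a.
Continuing position by position gives *boselat; check it forward:
Rineku: *boselat > boselot > buselut  (by vowel merger, vowel merger)
Yodil: start from *boselat.
  rule 1 (unconditioned shift): boselat → voselat
  rule 2: no change — voselat
  rule 3 (unconditioned shift): voselat → voselas
  ⇒ Yodil voselas
Uldilen: start from *boselat.
  rule 1 (unconditioned shift): boselat → boserat
  rule 2 (vowel merger): boserat → bosirat
  ⇒ Uldilen bosirat
No other proto-form is consistent with every reflex, so the reconstruction is *boselat.

*boselat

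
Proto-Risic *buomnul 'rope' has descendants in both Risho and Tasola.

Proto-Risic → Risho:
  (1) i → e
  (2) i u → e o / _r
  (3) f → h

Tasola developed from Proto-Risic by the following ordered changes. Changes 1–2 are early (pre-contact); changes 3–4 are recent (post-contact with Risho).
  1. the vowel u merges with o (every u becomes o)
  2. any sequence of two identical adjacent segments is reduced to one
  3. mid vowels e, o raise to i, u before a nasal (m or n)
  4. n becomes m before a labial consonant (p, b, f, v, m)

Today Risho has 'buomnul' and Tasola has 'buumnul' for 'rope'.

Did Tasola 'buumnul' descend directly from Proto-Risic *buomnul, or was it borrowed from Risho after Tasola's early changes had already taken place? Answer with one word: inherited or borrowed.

borrowed

If inherited, *buomnul would pass through all of Tasola's changes:
Tasola: *buomnul
  buomnul → boomnol   [vowel merger]
  boomnol → bomnol   [degemination]
  bomnol → bumnol   [pre-nasal raising]
  bumnol (rule 4 does not apply)
  giving Tasola bumnol.
If borrowed from Risho 'buomnul' after the early changes, it would undergo only the recent ones:
  rule 3 (pre-nasal raising): buomnul → buumnul
  rule 4 (nasal place assimilation): no change (buumnul)
  ⇒ as a loan: buumnul
Tasola 'buumnul' matches the loan outcome 'buumnul', not the inherited 'bumnol' — it skipped the early Tasola changes, so it was borrowed from Risho.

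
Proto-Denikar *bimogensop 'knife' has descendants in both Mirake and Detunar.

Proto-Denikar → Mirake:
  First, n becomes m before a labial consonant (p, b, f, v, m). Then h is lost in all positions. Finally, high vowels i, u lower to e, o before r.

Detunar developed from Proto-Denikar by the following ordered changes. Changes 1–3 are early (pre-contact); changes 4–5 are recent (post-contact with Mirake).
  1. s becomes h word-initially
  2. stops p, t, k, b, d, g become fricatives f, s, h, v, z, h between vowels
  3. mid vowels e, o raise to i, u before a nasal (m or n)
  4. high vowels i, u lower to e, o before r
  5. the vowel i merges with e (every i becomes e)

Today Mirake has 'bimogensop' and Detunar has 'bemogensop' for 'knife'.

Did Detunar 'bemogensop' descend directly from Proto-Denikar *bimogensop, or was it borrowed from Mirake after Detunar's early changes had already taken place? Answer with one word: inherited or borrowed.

borrowed

If inherited, *bimogensop would pass through all of Detunar's changes:
Detunar: *bimogensop > bimohensop > bimohinsop > bemohensop  (by intervocalic lenition, pre-nasal raising, vowel merger)
If borrowed from Mirake 'bimogensop' after the early changes, it would undergo only the recent ones:
  rule 4 (pre-rhotic lowering): no change (bimogensop)
  rule 5 (vowel merger): bimogensop → bemogensop
  ⇒ as a loan: bemogensop
Detunar 'bemogensop' matches the loan outcome 'bemogensop', not the inherited 'bemohensop' — it skipped the early Detunar changes, so it was borrowed from Mirake.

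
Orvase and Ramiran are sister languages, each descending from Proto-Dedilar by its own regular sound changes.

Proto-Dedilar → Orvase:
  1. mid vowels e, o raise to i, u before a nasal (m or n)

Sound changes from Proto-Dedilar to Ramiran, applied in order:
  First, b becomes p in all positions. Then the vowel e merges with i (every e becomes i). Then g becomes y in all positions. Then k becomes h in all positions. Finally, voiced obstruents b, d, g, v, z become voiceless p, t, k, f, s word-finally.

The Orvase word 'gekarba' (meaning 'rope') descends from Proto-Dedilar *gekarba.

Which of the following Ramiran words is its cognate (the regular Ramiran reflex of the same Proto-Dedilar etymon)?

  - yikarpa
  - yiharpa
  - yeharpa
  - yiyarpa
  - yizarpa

yiharpa

Ramiran: *gekarba
  gekarba → gekarpa   [unconditioned shift]
  gekarpa → gikarpa   [vowel merger]
  gikarpa → yikarpa   [unconditioned shift]
  yikarpa → yiharpa   [unconditioned shift]
  yiharpa (rule 5 does not apply)
  giving Ramiran yiharpa.
Only 'yiharpa' matches the regular Ramiran development of *gekarba.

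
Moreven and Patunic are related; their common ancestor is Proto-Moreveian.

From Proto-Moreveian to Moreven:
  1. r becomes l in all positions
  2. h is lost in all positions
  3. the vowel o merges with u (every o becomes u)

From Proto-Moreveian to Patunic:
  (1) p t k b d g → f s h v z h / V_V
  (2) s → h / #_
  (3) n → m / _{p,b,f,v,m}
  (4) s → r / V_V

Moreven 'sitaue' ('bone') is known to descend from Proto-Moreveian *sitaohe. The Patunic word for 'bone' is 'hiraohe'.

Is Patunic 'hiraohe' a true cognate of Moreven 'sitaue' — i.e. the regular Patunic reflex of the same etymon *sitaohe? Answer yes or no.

Derive the expected Patunic reflex of *sitaohe:
Patunic: *sitaohe
  sitaohe → sisaohe   [intervocalic lenition]
  sisaohe → hisaohe   [debuccalisation]
  hisaohe (rule 3 does not apply)
  hisaohe → hiraohe   [rhotacism]
  giving Patunic hiraohe.
Patunic 'hiraohe' matches the regular reflex exactly, so the pair is cognate.

yes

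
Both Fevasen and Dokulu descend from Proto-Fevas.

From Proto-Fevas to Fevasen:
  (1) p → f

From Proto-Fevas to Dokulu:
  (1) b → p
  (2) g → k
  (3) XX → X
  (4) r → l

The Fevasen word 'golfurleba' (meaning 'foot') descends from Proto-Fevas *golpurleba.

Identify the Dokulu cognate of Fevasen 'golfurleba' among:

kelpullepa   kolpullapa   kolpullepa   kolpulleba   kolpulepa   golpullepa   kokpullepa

kolpullepa

Dokulu: *golpurleba
  golpurleba → golpurlepa   [unconditioned shift]
  golpurlepa → kolpurlepa   [unconditioned shift]
  kolpurlepa (rule 3 does not apply)
  kolpurlepa → kolpullepa   [unconditioned shift]
  giving Dokulu kolpullepa.
Among the options, 'kolpullepa' alone shows every Dokulu change applied in order.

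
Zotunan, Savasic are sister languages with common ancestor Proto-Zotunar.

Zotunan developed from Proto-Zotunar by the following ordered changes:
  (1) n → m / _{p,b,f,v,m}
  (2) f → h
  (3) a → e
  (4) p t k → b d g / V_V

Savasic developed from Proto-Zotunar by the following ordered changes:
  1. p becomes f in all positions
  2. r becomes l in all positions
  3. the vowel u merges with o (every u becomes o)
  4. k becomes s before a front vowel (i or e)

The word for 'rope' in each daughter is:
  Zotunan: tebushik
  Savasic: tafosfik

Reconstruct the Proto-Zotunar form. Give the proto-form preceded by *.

*tapusfik

Position 4: Zotunan has u, Savasic has o. Zotunan preserves u here (none of its changes turn any other segment into u), so the proto-segment is *u.
Position 3: Zotunan has b, Savasic has f. Taking the neighbouring segments as reconstructed: Zotunan b could go back to *p or *b; Savasic f could go back to *p or *f — the one source consistent with every daughter is *p.
Position 2: Zotunan has e, Savasic has a. Savasic preserves a here (none of its changes turn any other segment into a), so the proto-segment is *a.
Continuing position by position gives *tapusfik; check it forward:
Zotunan: *tapusfik
  tapusfik (rule 1 does not apply)
  tapusfik → tapushik   [unconditioned shift]
  tapushik → tepushik   [vowel merger]
  tepushik → tebushik   [intervocalic voicing]
  giving Zotunan tebushik.
Savasic: start from *tapusfik.
  rule 1 (unconditioned shift): tapusfik → tafusfik
  rule 2: no change — tafusfik
  rule 3 (vowel merger): tafusfik → tafosfik
  rule 4: no change — tafosfik
  ⇒ Savasic tafosfik
Only *tapusfik yields all of Zotunan tebushik, Savasic tafosfik.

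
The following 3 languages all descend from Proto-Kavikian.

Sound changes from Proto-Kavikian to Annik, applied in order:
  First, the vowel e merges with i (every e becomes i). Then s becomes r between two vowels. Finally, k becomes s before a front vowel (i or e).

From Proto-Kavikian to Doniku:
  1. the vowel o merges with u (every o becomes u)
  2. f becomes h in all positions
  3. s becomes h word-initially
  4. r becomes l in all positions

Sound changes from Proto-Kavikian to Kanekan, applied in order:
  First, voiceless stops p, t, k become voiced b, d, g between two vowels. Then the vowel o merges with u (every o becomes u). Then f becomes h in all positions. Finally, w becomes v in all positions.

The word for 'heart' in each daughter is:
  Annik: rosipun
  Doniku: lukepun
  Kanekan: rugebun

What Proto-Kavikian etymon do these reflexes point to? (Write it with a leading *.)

Position 5: Annik has p, Doniku has p, Kanekan has b. Annik preserves p here (none of its changes turn any other segment into p), so the proto-segment is *p.
Position 4: Annik has i, Doniku has e, Kanekan has e. Doniku preserves e here (none of its changes turn any other segment into e), so the proto-segment is *e.
Position 3: Annik has s, Doniku has k, Kanekan has g. Doniku preserves k here (none of its changes turn any other segment into k), so the proto-segment is *k.
Continuing position by position gives *rokepun; check it forward:
Annik: start from *rokepun.
  rule 1 (vowel merger): rokepun → rokipun
  rule 2: no change — rokipun
  rule 3 (palatalisation): rokipun → rosipun
  ⇒ Annik rosipun
Doniku: *rokepun > rukepun > lukepun  (by vowel merger, unconditioned shift)
Kanekan: start from *rokepun.
  rule 1 (intervocalic voicing): rokepun → rogebun
  rule 2 (vowel merger): rogebun → rugebun
  rule 3: no change — rugebun
  rule 4: no change — rugebun
  ⇒ Kanekan rugebun
*rokepun is the unique common source.

*rokepun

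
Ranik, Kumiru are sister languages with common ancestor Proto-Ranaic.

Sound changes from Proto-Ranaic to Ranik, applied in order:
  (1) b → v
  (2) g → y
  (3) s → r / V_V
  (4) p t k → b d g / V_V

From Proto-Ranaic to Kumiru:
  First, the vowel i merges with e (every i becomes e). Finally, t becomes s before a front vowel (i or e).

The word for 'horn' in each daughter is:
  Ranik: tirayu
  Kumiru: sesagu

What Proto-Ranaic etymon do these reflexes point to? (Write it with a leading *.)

Position 1: Ranik has t, Kumiru has s. Ranik preserves t here (none of its changes turn any other segment into t), so the proto-segment is *t.
Position 2: Ranik has i, Kumiru has e. Ranik preserves i here (none of its changes turn any other segment into i), so the proto-segment is *i.
Verify the candidate proto-form against each daughter:
Ranik: *tisagu
  tisagu (rule 1 does not apply)
  tisagu → tisayu   [unconditioned shift]
  tisayu → tirayu   [rhotacism]
  tirayu (rule 4 does not apply)
  giving Ranik tirayu.
Kumiru: start from *tisagu.
  rule 1 (vowel merger): tisagu → tesagu
  rule 2 (palatalisation): tesagu → sesagu
  ⇒ Kumiru sesagu
*tisagu is the unique common source.

*tisagu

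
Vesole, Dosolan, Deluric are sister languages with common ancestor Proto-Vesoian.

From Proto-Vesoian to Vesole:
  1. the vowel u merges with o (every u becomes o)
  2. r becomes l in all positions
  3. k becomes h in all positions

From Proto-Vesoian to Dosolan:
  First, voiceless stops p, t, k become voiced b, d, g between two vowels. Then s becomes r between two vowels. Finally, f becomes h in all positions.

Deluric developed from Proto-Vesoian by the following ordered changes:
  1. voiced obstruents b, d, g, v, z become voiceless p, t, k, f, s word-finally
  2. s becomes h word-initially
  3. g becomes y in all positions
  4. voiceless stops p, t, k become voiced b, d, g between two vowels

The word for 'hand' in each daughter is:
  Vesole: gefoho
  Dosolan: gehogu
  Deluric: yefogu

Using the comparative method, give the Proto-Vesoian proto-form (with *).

*gefoku

Position 1: Vesole has g, Dosolan has g, Deluric has y. Vesole preserves g here (none of its changes turn any other segment into g), so the proto-segment is *g.
Position 5: Vesole has h, Dosolan has g, Deluric has g. Taking the neighbouring segments as reconstructed: Vesole h could go back to *k or *h; Dosolan g could go back to *k or *g; Deluric g can only go back to *k — the one source consistent with every daughter is *k.
Position 6: Vesole has o, Dosolan has u, Deluric has u. Dosolan preserves u here (none of its changes turn any other segment into u), so the proto-segment is *u.
Continuing position by position gives *gefoku; check it forward:
Vesole: *gefoku > gefoko > gefoho  (by vowel merger, unconditioned shift)
Dosolan: *gefoku
  gefoku → gefogu   [intervocalic voicing]
  gefogu (rule 2 does not apply)
  gefogu → gehogu   [unconditioned shift]
  giving Dosolan gehogu.
Deluric: *gefoku
  gefoku (rule 1 does not apply)
  gefoku (rule 2 does not apply)
  gefoku → yefoku   [unconditioned shift]
  yefoku → yefogu   [intervocalic voicing]
  giving Deluric yefogu.
*gefoku is the unique common source.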